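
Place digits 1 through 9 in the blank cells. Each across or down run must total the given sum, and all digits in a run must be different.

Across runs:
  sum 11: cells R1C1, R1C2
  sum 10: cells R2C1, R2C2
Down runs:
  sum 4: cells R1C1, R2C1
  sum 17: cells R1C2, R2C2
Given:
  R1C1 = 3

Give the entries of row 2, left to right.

4 in 2 cells must be {1,3}; 17 in 2 cells must be {8,9}.
R1C2 = 11 − 3 = 8 completes the 11 across.
R2C1 = 4 − 3 = 1 completes the 4 down.
R2C2 = 10 − 1 = 9 completes the 10 across.

1, 9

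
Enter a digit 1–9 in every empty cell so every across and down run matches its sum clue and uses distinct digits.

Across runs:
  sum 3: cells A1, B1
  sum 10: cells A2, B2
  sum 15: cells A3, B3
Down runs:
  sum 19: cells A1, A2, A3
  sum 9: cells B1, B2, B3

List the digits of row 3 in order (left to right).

9 6

3 in 2 cells must be {1,2}.
The 3 across and the 19 down share only 2, so A1 = 2.
B1 = 3 − 2 = 1 completes the 3 across.
Given what's placed, B3 must be 6 to fit the 15 across and 9 down.
B2 = 9 − 7 = 2 completes the 9 down.
A3 = 15 − 6 = 9 completes the 15 across.
A2 = 10 − 2 = 8 completes the 10 across.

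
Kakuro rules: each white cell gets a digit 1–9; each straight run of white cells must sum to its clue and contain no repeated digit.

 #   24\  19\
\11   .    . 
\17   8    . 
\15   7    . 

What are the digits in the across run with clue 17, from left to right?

8 9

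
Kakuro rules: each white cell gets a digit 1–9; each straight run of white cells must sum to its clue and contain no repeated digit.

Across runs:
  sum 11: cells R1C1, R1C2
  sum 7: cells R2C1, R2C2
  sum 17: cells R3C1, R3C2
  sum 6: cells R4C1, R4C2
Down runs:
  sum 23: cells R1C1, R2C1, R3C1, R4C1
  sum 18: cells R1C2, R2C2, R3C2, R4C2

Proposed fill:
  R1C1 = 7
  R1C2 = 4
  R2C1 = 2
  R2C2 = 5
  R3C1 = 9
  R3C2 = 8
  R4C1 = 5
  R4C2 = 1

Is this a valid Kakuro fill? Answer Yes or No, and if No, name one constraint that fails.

Across: 7+4=11; 2+5=7; 9+8=17; 5+1=6. Down: 7+2+9+5=23; 4+5+8+1=18. No digit repeats within any run.

Yes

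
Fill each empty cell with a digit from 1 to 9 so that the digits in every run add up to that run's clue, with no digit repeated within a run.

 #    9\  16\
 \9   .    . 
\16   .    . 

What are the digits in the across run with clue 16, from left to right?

7, 9

16 in 2 cells must be {7,9}.
The 9 across and the 16 down share only 7, so R1C2 = 7.
The 16 across and the 9 down share only 7, so R2C1 = 7.
R2C2 = 16 − 7 = 9 completes the 16 across.
R1C1 = 9 − 7 = 2 completes the 9 across.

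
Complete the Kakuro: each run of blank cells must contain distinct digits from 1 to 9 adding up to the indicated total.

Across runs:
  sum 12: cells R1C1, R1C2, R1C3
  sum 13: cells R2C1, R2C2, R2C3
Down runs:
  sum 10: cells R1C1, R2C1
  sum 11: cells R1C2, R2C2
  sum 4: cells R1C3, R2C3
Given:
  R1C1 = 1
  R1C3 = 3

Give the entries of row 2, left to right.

9 3 1

4 in 2 cells must be {1,3}.
R1C2 = 12 − 4 = 8 completes the 12 across.
R2C1 = 10 − 1 = 9 completes the 10 down.
R2C2 = 11 − 8 = 3 completes the 11 down.
R2C3 = 13 − 12 = 1 completes the 13 across.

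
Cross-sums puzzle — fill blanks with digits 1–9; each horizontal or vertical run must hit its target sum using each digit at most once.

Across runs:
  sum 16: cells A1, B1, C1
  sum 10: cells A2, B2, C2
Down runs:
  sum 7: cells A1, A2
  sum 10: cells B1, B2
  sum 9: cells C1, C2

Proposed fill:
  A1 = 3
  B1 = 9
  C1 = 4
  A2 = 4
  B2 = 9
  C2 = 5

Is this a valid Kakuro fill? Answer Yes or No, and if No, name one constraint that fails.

No — the across run A2–C2 sums to 18, not 10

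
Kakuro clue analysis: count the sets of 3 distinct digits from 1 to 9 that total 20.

3 distinct digits from 1–9 sum between 6 and 24.
Enumerating: {3,8,9}, {4,7,9}, {5,6,9}, {5,7,8}.

4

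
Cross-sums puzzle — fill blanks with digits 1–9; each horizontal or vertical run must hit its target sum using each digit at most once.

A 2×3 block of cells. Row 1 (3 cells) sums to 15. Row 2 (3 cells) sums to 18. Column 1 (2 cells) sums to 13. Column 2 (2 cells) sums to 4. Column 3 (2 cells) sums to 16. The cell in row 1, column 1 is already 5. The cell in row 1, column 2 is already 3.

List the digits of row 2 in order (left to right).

8 1 9

4 in 2 cells must be {1,3}; 16 in 2 cells must be {7,9}.
(1,3) = 15 − 8 = 7 completes the 15 across.
(2,1) = 13 − 5 = 8 completes the 13 down.
(2,2) = 4 − 3 = 1 completes the 4 down.
(2,3) = 18 − 9 = 9 completes the 18 across.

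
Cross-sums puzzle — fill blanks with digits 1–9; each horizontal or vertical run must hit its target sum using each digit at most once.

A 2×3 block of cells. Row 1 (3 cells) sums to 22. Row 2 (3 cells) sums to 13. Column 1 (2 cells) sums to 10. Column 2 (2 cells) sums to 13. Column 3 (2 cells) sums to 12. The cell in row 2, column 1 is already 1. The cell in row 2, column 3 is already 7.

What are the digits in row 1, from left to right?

(1,1) = 10 − 1 = 9 completes the 10 down.
(1,3) = 12 − 7 = 5 completes the 12 down.
(2,2) = 13 − 8 = 5 completes the 13 across.
(1,2) = 22 − 14 = 8 completes the 22 across.

9, 8, 5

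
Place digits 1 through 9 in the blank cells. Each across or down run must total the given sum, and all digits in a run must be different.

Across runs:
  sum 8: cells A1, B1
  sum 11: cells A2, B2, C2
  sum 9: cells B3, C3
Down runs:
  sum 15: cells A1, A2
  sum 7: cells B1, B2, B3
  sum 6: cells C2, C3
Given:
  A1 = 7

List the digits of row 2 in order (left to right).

7 in 3 cells must be {1,2,4}.
B1 = 8 − 7 = 1 completes the 8 across.
A2 = 15 − 7 = 8 completes the 15 down.
B2 = 2: the only remaining digit allowed by both the 11 across and the 7 down.
C2 = 11 − 10 = 1 completes the 11 across.
B3 = 7 − 3 = 4 completes the 7 down.
C3 = 9 − 4 = 5 completes the 9 across.

8 2 1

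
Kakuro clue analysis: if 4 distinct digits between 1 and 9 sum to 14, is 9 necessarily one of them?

Counterexample: {1,2,3,8} sums to 14 without using 9.

No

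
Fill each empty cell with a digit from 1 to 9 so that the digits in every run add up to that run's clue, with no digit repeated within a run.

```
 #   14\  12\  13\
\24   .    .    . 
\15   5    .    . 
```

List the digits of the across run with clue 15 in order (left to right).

5 4 6

24 in 3 cells must be {7,8,9}.
R1C1 = 14 − 5 = 9 completes the 14 down.
Nothing is forced directly, so branch on R1C2, whose candidates are 7 or 8. If R1C2 = 7: that forces R1C3 = 8, after which R2C2 would have to be in {1,2,3,4,6,7,8,9} for the 15 across but in {5} for the 12 down — contradiction. So R1C2 = 8.
R1C3 = 24 − 17 = 7 completes the 24 across.
R2C2 = 12 − 8 = 4 completes the 12 down.
R2C3 = 15 − 9 = 6 completes the 15 across.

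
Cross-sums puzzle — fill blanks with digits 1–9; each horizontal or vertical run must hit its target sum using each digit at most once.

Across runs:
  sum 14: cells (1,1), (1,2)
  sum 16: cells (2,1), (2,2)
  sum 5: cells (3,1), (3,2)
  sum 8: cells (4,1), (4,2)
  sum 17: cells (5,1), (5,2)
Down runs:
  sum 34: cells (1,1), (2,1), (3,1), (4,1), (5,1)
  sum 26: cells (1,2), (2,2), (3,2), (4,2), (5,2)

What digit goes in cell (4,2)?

2

16 in 2 cells must be {7,9}; 17 in 2 cells must be {8,9}; 34 in 5 cells must be {4,6,7,8,9}.
Only 4 fits (3,1) under both its across sum 5 and down sum 34.
(3,2) = 5 − 4 = 1 completes the 5 across.
Nothing is forced directly, so branch on (4,1), whose candidates are 6 or 7. If (4,1) = 7: that forces (2,1) = 9, (2,2) = 7, after which (4,2) would have to be in {1} for the 8 across but in {3,4,5,6,8,9} for the 26 down — contradiction. So (4,1) = 6.
(4,2) = 8 − 6 = 2 completes the 8 across.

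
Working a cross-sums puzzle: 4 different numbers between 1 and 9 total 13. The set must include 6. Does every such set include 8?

No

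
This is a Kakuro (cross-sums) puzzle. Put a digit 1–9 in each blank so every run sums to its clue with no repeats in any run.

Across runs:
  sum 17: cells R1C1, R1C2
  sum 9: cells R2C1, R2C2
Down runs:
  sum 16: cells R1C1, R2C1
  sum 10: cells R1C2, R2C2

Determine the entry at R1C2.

8

17 in 2 cells must be {8,9}; 16 in 2 cells must be {7,9}.
The 17 across and the 16 down share only 9, so R1C1 = 9.
R1C2 = 17 − 9 = 8 completes the 17 across.
R2C1 = 16 − 9 = 7 completes the 16 down.
R2C2 = 9 − 7 = 2 completes the 9 across.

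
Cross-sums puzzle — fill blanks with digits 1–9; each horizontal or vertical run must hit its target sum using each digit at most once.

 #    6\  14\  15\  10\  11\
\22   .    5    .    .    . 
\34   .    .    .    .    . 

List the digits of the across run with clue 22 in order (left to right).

34 in 5 cells must be {4,6,7,8,9}.
R2C1 = 4: only digit in both the 34-across and 6-down candidate sets.
R2C2 = 14 − 5 = 9 completes the 14 down.
R1C1 = 6 − 4 = 2 completes the 6 down.
No cell is forced outright now. R1C3 can only be 6 or 8 (the digits allowed by both its 22 across and its 15 down). If R1C3 = 6: that forces R1C5 = 8, after which R2C3 would have to be in {6,7,8} for the 34 across but in {9} for the 15 down — contradiction. So R1C3 = 8.
R2C3 = 15 − 8 = 7 completes the 15 down.
Nothing is forced directly, so branch on R2C4, whose candidates are 6 or 8. If R2C4 = 8: then R1C4 would have to be in {1,3,4,6} for the 22 across but in {2} for the 10 down — contradiction. So R2C4 = 6.
R1C4 = 10 − 6 = 4 completes the 10 down.
R1C5 = 22 − 19 = 3 completes the 22 across.

2 5 8 4 3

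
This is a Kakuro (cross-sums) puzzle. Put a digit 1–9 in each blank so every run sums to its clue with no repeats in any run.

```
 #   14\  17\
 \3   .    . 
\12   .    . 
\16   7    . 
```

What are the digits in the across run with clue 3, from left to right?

3 in 2 cells must be {1,2}; 16 in 2 cells must be {7,9}.
R3C2 = 16 − 7 = 9 completes the 16 across.
No cell is forced outright now. R1C1 can only be 1 or 2 (the digits allowed by both its 3 across and its 14 down). If R1C1 = 1: that forces R1C2 = 2, after which R2C1 would have to be in {3,4,5,7,8,9} for the 12 across but in {6} for the 14 down — contradiction. So R1C1 = 2.
R1C2 = 3 − 2 = 1 completes the 3 across.
R2C1 = 14 − 9 = 5 completes the 14 down.
R2C2 = 12 − 5 = 7 completes the 12 across.

2 1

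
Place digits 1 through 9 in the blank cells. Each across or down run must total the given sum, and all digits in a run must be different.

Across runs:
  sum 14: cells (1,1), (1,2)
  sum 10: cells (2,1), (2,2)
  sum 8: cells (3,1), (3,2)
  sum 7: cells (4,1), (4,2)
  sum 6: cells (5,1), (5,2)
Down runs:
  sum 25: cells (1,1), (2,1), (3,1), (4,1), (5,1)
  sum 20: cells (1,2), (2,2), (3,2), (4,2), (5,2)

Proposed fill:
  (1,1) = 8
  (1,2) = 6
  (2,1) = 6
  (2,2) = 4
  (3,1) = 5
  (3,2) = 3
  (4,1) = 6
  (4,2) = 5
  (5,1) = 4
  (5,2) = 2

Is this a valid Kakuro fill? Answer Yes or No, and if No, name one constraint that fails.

No — the across run (4,1)–(4,2) sums to 11, not 7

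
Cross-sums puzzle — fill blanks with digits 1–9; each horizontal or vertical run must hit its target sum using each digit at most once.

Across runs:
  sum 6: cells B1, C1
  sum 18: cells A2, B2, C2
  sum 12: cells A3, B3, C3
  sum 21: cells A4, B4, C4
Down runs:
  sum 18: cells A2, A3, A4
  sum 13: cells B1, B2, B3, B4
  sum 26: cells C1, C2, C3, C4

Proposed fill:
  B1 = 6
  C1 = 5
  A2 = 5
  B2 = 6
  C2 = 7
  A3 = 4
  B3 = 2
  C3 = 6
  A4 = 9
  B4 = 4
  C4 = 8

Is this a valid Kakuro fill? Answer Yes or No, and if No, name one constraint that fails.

No — the across run B1–C1 sums to 11, not 6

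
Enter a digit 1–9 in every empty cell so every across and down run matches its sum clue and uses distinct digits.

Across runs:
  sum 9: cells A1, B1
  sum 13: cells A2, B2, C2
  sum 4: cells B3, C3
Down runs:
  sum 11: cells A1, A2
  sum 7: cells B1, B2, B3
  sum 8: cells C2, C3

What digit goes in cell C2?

4 in 2 cells must be {1,3}; 7 in 3 cells must be {1,2,4}.
The 4 across and the 7 down share only 1, so B3 = 1.
C3 = 4 − 1 = 3 completes the 4 across.
C2 = 8 − 3 = 5 completes the 8 down.
B2 = 2: the only remaining digit allowed by both the 13 across and the 7 down.
B1 = 7 − 3 = 4 completes the 7 down.
A2 = 13 − 7 = 6 completes the 13 across.
A1 = 9 − 4 = 5 completes the 9 across.

5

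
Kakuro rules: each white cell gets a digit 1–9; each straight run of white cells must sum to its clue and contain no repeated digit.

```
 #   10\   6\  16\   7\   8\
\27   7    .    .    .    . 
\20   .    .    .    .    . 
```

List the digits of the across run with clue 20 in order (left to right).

16 in 2 cells must be {7,9}.
Given what's placed, R1C3 must be 9 to fit the 27 across and 16 down.
R2C1 = 10 − 7 = 3 completes the 10 down.
R2C3 = 16 − 9 = 7 completes the 16 down.
No cell is forced outright now. R2C5 can only be 1 or 5 (the digits allowed by both its 20 across and its 8 down). If R2C5 = 1: then R1C5 would have to be in {1,2,3,4,5,6,8} for the 27 across but in {7} for the 8 down — contradiction. So R2C5 = 5.
R1C5 = 8 − 5 = 3 completes the 8 down.
Given what's placed, R1C2 must be 2 to fit the 27 across and 6 down.
R1C4 = 27 − 21 = 6 completes the 27 across.
R2C2 = 6 − 2 = 4 completes the 6 down.
R2C4 = 20 − 19 = 1 completes the 20 across.

3, 4, 7, 1, 5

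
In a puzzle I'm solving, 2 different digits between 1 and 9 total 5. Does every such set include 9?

Counterexample: {1,4} sums to 5 without using 9.

No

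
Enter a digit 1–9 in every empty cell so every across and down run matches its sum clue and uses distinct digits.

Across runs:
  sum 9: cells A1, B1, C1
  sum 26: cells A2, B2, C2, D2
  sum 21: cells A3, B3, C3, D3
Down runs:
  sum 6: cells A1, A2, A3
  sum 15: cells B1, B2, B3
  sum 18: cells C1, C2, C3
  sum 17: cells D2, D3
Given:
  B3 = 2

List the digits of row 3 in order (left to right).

3, 2, 7, 9

6 in 3 cells must be {1,2,3}; 17 in 2 cells must be {8,9}.
A3 = 3: the only remaining digit allowed by both the 21 across and the 6 down.
D3 = 9: the only remaining digit allowed by both the 21 across and the 17 down.
Given what's placed, A2 must be 2 to fit the 26 across and 6 down.
D2 = 17 − 9 = 8 completes the 17 down.
C3 = 21 − 14 = 7 completes the 21 across.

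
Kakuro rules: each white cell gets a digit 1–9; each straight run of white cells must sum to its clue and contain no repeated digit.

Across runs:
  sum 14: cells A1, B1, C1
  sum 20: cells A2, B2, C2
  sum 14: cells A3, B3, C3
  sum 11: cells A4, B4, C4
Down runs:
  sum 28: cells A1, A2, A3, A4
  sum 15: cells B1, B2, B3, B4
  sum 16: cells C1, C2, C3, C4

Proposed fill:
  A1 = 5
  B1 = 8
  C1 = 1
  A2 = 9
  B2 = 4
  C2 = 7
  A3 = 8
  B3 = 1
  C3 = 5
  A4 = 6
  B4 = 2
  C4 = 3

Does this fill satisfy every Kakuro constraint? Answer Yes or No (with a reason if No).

Across: 5+8+1=14; 9+4+7=20; 8+1+5=14; 6+2+3=11. Down: 5+9+8+6=28; 8+4+1+2=15; 1+7+5+3=16. No digit repeats within any run.

Yes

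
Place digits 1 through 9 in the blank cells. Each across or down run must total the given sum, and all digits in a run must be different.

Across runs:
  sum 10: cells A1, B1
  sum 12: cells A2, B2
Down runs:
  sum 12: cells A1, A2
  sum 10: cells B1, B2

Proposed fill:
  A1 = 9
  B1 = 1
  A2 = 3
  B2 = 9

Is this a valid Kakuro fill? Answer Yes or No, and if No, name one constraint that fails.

Yes

Across: 9+1=10; 3+9=12. Down: 9+3=12; 1+9=10. No digit repeats within any run.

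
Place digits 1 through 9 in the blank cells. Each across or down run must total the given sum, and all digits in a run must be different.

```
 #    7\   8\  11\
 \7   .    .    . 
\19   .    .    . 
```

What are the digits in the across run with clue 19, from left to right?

7 in 3 cells must be {1,2,4}.
Nothing is forced directly, so branch on R1C2, whose candidates are 1 or 2. If R1C2 = 2: that forces R1C3 = 4, R2C2 = 6, after which R2C3 would have to be in {4,5,8,9} for the 19 across but in {7} for the 11 down — contradiction. So R1C2 = 1.
R2C2 = 8 − 1 = 7 completes the 8 down.
Nothing is forced directly, so branch on R2C1, whose candidates are 3 or 4. If R2C1 = 4: then R1C1 would have to be in {2,4} for the 7 across but in {3} for the 7 down — contradiction. So R2C1 = 3.
R1C1 = 7 − 3 = 4 completes the 7 down.
R1C3 = 7 − 5 = 2 completes the 7 across.
R2C3 = 19 − 10 = 9 completes the 19 across.

3 7 9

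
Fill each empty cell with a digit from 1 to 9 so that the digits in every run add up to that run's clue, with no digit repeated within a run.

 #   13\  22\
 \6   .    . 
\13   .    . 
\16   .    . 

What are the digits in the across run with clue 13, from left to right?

5 8

16 in 2 cells must be {7,9}.
The 6 across and the 22 down share only 5, so R1C2 = 5.
Given what's placed, R3C2 must be 9 to fit the 16 across and 22 down.
R1C1 = 6 − 5 = 1 completes the 6 across.
R2C2 = 22 − 14 = 8 completes the 22 down.
R3C1 = 16 − 9 = 7 completes the 16 across.
R2C1 = 13 − 8 = 5 completes the 13 across.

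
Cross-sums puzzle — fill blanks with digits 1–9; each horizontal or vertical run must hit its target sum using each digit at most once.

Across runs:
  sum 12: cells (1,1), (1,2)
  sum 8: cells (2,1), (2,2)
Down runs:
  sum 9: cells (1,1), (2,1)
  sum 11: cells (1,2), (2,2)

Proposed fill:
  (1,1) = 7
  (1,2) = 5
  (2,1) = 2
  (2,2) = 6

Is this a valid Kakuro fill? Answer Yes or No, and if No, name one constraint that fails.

Across: 7+5=12; 2+6=8. Down: 7+2=9; 5+6=11. No digit repeats within any run.

Yes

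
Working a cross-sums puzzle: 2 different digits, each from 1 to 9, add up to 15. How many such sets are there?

2 distinct digits from 1–9 sum between 3 and 17.
Enumerating: {6,9}, {7,8}.

2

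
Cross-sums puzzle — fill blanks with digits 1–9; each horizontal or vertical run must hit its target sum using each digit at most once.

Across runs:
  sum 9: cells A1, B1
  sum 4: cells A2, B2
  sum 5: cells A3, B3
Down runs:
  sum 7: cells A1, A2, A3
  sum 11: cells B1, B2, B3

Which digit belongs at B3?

1

4 in 2 cells must be {1,3}; 7 in 3 cells must be {1,2,4}.
The 4 across and the 7 down share only 1, so A2 = 1.
B2 = 4 − 1 = 3 completes the 4 across.
Nothing is forced directly, so branch on A1, whose candidates are 2 or 4. If A1 = 4: then B1 would have to be in {5} for the 9 across but in {1,2,6,7} for the 11 down — contradiction. So A1 = 2.
B1 = 9 − 2 = 7 completes the 9 across.
A3 = 7 − 3 = 4 completes the 7 down.
B3 = 5 − 4 = 1 completes the 5 across.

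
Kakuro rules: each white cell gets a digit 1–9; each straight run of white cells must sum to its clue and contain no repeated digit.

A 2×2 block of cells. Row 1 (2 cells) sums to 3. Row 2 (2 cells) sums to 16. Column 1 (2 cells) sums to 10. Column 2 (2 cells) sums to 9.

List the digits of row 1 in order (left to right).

1 2

3 in 2 cells must be {1,2}; 16 in 2 cells must be {7,9}.
The 16 across and the 9 down share only 7, so (2,2) = 7.
(1,2) = 9 − 7 = 2 completes the 9 down.
(2,1) = 16 − 7 = 9 completes the 16 across.
(1,1) = 3 − 2 = 1 completes the 3 across.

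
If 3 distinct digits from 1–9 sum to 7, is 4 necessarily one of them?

The only way to make 7 from 3 distinct digits is {1,2,4}, which contains 4.

Yes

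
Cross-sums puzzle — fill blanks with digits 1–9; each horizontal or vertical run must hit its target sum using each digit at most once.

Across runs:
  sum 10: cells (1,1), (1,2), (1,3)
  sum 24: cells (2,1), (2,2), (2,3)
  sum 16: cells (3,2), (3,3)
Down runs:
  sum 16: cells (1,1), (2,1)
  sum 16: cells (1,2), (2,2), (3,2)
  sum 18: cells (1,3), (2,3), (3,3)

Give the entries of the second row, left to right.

9 8 7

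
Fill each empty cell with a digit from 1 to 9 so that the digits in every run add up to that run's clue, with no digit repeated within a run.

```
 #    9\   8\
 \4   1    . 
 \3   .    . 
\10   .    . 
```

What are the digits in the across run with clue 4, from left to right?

4 in 2 cells must be {1,3}; 3 in 2 cells must be {1,2}.
R1C2 = 4 − 1 = 3 completes the 4 across.
Given what's placed, R2C1 must be 2 to fit the 3 across and 9 down.
R2C2 = 3 − 2 = 1 completes the 3 across.
R3C1 = 9 − 3 = 6 completes the 9 down.
R3C2 = 10 − 6 = 4 completes the 10 across.

1, 3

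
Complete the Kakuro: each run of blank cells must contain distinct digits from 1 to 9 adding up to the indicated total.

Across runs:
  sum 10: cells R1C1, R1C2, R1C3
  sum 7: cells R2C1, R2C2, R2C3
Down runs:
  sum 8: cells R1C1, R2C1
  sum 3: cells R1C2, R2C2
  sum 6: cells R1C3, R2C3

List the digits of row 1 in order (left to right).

7, 1, 2

7 in 3 cells must be {1,2,4}; 3 in 2 cells must be {1,2}.
Nothing is forced directly, so branch on R2C1, whose candidates are 1 or 2. If R2C1 = 2: that forces R1C1 = 6, R1C2 = 1, after which R1C3 would have to be in {3} for the 10 across but in {1,2,4,5} for the 6 down — contradiction. So R2C1 = 1.
R1C1 = 8 − 1 = 7 completes the 8 down.
Given what's placed, R2C2 must be 2 to fit the 7 across and 3 down.
R2C3 = 7 − 3 = 4 completes the 7 across.
R1C2 = 3 − 2 = 1 completes the 3 down.
R1C3 = 10 − 8 = 2 completes the 10 across.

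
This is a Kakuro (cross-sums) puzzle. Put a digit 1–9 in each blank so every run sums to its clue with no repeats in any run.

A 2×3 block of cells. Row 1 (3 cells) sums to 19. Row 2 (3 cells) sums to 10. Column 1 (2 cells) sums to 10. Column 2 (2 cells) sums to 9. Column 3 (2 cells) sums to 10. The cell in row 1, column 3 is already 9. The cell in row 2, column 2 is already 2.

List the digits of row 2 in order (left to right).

7 2 1

(1,2) = 9 − 2 = 7 completes the 9 down.
(2,3) = 10 − 9 = 1 completes the 10 down.
(1,1) = 19 − 16 = 3 completes the 19 across.
(2,1) = 10 − 3 = 7 completes the 10 across.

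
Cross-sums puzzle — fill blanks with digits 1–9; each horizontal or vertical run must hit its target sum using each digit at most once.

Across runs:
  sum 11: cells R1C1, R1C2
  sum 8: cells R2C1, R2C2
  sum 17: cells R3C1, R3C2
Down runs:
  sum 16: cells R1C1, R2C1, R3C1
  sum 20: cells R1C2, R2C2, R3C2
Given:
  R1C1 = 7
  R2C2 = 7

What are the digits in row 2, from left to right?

1 7

17 in 2 cells must be {8,9}.
R1C2 = 11 − 7 = 4 completes the 11 across.
R2C1 = 8 − 7 = 1 completes the 8 across.
R3C1 = 16 − 8 = 8 completes the 16 down.
R3C2 = 17 − 8 = 9 completes the 17 across.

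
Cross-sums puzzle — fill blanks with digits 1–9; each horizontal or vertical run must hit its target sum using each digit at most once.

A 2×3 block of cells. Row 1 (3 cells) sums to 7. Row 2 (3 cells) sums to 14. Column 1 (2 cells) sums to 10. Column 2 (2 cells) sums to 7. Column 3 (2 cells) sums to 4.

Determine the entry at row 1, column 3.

7 in 3 cells must be {1,2,4}; 4 in 2 cells must be {1,3}.
The 7 across and the 4 down share only 1, so (1,3) = 1.
(2,3) = 4 − 1 = 3 completes the 4 down.
Nothing is forced directly, so branch on (1,1), whose candidates are 2 or 4. If (1,1) = 2: that forces (1,2) = 4, after which (2,1) would have to be in {2,4,5,6,7,9} for the 14 across but in {8} for the 10 down — contradiction. So (1,1) = 4.
(1,2) = 7 − 5 = 2 completes the 7 across.
(2,1) = 10 − 4 = 6 completes the 10 down.
(2,2) = 14 − 9 = 5 completes the 14 across.

1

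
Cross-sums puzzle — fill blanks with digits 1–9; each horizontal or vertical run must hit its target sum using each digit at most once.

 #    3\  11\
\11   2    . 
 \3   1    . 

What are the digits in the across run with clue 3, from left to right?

1 2

3 in 2 cells must be {1,2}.
R1C2 = 11 − 2 = 9 completes the 11 across.
R2C2 = 3 − 1 = 2 completes the 3 across.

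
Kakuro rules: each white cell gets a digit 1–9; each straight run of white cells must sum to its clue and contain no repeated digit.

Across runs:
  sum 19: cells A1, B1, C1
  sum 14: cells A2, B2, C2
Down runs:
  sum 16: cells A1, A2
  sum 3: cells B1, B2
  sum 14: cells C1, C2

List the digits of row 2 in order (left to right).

7 1 6

16 in 2 cells must be {7,9}; 3 in 2 cells must be {1,2}.
The 19 across and the 3 down share only 2, so B1 = 2.
B2 = 3 − 2 = 1 completes the 3 down.
Given what's placed, A1 must be 9 to fit the 19 across and 16 down.
C1 = 19 − 11 = 8 completes the 19 across.
A2 = 16 − 9 = 7 completes the 16 down.
C2 = 14 − 8 = 6 completes the 14 across.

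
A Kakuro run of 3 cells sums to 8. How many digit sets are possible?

3 distinct digits from 1–9 sum between 6 and 24.
Enumerating: {1,2,5}, {1,3,4}.

2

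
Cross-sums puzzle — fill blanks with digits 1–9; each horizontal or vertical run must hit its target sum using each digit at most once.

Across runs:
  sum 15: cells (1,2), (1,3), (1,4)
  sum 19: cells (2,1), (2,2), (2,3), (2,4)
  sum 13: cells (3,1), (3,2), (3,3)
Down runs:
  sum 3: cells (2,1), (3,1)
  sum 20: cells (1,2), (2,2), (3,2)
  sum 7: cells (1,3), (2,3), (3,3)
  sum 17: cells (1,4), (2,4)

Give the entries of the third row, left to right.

1 8 4

3 in 2 cells must be {1,2}; 7 in 3 cells must be {1,2,4}; 17 in 2 cells must be {8,9}.
Nothing is forced directly, so branch on (2,1), whose candidates are 1 or 2. If (2,1) = 1: that forces (3,1) = 2, (3,3) = 4, (2,3) = 2, (2,4) = 9, (3,2) = 7 (and 2 more), after which (2,2) would have to be in {7} for the 19 across but in {4,5,8,9} for the 20 down — contradiction. So (2,1) = 2.
(3,1) = 3 − 2 = 1 completes the 3 down.
Given what's placed, (3,3) must be 4 to fit the 13 across and 7 down.
(2,3) = 1: the only remaining digit allowed by both the 19 across and the 7 down.
Given what's placed, (2,4) must be 9 to fit the 19 across and 17 down.
(3,2) = 13 − 5 = 8 completes the 13 across.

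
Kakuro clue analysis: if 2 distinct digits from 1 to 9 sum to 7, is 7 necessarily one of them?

No

Counterexample: {1,6} sums to 7 without using 7.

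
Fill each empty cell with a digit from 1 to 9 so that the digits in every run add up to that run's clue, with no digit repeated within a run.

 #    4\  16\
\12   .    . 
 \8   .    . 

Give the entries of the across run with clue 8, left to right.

1 7

4 in 2 cells must be {1,3}; 16 in 2 cells must be {7,9}.
The 12 across and the 4 down share only 3, so R1C1 = 3.
R1C2 = 12 − 3 = 9 completes the 12 across.
R2C1 = 4 − 3 = 1 completes the 4 down.
R2C2 = 8 − 1 = 7 completes the 8 across.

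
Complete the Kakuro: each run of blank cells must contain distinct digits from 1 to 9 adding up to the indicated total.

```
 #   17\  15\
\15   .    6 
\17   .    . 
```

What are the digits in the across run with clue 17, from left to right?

8, 9

17 in 2 cells must be {8,9}.
R1C1 = 15 − 6 = 9 completes the 15 across.
R2C1 = 17 − 9 = 8 completes the 17 down.
R2C2 = 17 − 8 = 9 completes the 17 across.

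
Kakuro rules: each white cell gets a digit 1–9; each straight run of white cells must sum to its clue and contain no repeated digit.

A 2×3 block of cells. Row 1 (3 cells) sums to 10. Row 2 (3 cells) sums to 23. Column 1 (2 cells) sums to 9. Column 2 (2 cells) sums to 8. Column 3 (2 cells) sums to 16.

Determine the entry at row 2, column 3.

23 in 3 cells must be {6,8,9}; 16 in 2 cells must be {7,9}.
The 10 across and the 16 down share only 7, so (1,3) = 7.
The 23 across and the 8 down share only 6, so (2,2) = 6.
(2,3) = 16 − 7 = 9 completes the 16 down.
(1,2) = 8 − 6 = 2 completes the 8 down.
(2,1) = 23 − 15 = 8 completes the 23 across.
(1,1) = 10 − 9 = 1 completes the 10 across.

9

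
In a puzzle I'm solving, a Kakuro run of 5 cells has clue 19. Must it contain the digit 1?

Yes

Every partition of 19 into 5 distinct digits includes 1: {1,2,3,4,9}, {1,2,3,5,8}, {1,2,3,6,7}, {1,2,4,5,7}, {1,3,4,5,6}.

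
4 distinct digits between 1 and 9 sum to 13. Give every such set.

4 distinct digits from 1–9 sum between 10 and 30.

{1,2,3,7}; {1,2,4,6}; {1,3,4,5}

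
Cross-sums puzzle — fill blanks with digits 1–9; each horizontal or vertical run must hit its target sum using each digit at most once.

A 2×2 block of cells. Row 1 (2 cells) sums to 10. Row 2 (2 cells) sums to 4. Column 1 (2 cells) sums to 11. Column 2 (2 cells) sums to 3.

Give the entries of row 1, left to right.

8, 2

4 in 2 cells must be {1,3}; 3 in 2 cells must be {1,2}.
The 4 across and the 11 down share only 3, so (2,1) = 3.
(2,2) = 4 − 3 = 1 completes the 4 across.
(1,1) = 11 − 3 = 8 completes the 11 down.
(1,2) = 10 − 8 = 2 completes the 10 across.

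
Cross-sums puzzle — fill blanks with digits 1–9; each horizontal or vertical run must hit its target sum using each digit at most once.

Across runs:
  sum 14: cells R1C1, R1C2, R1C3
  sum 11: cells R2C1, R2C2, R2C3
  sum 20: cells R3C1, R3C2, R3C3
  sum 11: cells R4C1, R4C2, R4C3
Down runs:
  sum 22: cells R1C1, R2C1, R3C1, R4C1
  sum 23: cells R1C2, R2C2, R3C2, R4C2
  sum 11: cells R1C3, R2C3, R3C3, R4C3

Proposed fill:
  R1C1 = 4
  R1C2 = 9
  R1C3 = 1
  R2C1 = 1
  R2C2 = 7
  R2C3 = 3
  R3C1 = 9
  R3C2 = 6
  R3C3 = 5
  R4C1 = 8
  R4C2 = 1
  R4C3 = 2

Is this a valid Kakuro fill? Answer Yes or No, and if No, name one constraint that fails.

Yes

Across: 4+9+1=14; 1+7+3=11; 9+6+5=20; 8+1+2=11. Down: 4+1+9+8=22; 9+7+6+1=23; 1+3+5+2=11. No digit repeats within any run.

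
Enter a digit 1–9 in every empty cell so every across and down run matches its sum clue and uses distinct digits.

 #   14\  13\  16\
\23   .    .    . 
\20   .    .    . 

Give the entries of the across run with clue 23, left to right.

6 8 9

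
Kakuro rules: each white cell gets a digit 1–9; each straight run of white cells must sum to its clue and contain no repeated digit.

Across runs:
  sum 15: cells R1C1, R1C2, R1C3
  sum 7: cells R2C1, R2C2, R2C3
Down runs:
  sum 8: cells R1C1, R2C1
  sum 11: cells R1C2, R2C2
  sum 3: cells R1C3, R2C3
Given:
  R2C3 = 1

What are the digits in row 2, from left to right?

2 4 1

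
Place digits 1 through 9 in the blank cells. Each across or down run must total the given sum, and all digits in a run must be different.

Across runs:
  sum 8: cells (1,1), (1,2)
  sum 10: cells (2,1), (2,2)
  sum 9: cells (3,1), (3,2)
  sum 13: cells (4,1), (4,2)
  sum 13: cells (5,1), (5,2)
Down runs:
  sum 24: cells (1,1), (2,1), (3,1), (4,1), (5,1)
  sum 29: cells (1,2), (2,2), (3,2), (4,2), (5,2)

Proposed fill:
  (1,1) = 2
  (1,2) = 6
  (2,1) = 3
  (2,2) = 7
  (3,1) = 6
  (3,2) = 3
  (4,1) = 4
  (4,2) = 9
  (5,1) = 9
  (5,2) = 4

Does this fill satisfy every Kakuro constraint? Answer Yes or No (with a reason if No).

Across: 2+6=8; 3+7=10; 6+3=9; 4+9=13; 9+4=13. Down: 2+3+6+4+9=24; 6+7+3+9+4=29. No digit repeats within any run.

Yes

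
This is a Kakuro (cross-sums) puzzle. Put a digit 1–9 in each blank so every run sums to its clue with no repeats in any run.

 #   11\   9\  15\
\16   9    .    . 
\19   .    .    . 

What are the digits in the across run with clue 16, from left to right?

9, 1, 6

Given what's placed, R1C3 must be 6 to fit the 16 across and 15 down.
R2C1 = 11 − 9 = 2 completes the 11 down.
R2C2 = 8: the only remaining digit allowed by both the 19 across and the 9 down.
R2C3 = 19 − 10 = 9 completes the 19 across.
R1C2 = 16 − 15 = 1 completes the 16 across.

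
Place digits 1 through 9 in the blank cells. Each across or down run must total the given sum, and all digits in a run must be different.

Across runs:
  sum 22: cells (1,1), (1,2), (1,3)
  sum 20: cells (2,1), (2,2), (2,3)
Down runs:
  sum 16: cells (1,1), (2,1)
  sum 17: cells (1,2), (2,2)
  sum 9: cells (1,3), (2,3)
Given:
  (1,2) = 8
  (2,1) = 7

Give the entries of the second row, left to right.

7 9 4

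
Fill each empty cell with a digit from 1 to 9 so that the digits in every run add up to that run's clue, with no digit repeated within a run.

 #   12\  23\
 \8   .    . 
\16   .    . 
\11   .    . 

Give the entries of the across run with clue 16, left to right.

16 in 2 cells must be {7,9}; 23 in 3 cells must be {6,8,9}.
The 8 across and the 23 down share only 6, so R1C2 = 6.
Given what's placed, R2C2 must be 9 to fit the 16 across and 23 down.
R3C2 = 23 − 15 = 8 completes the 23 down.
R1C1 = 8 − 6 = 2 completes the 8 across.
R2C1 = 16 − 9 = 7 completes the 16 across.
R3C1 = 11 − 8 = 3 completes the 11 across.

7 9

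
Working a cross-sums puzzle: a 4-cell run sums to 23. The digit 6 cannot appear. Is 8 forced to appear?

No

Counterexample: {2,5,7,9} sums to 23 under that restriction without using 8.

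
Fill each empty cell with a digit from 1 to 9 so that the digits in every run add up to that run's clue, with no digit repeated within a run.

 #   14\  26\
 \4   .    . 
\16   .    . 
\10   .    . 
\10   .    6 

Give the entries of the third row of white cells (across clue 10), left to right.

4 in 2 cells must be {1,3}; 16 in 2 cells must be {7,9}.
Given what's placed, R1C2 must be 3 to fit the 4 across and 26 down.
Only 7 fits R2C1 under both its across sum 16 and down sum 14.
R2C2 = 16 − 7 = 9 completes the 16 across.
R3C2 = 26 − 18 = 8 completes the 26 down.
R4C1 = 10 − 6 = 4 completes the 10 across.
R1C1 = 4 − 3 = 1 completes the 4 across.
R3C1 = 10 − 8 = 2 completes the 10 across.

2 8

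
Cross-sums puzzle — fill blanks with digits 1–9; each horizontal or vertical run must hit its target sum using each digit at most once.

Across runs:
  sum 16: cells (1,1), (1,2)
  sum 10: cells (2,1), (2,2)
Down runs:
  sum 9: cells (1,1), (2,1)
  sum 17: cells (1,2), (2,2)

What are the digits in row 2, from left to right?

2, 8

16 in 2 cells must be {7,9}; 17 in 2 cells must be {8,9}.
The 16 across and the 9 down share only 7, so (1,1) = 7.
(1,2) = 16 − 7 = 9 completes the 16 across.
(2,1) = 9 − 7 = 2 completes the 9 down.
(2,2) = 10 − 2 = 8 completes the 10 across.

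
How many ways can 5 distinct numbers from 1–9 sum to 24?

11

5 distinct digits from 1–9 sum between 15 and 35.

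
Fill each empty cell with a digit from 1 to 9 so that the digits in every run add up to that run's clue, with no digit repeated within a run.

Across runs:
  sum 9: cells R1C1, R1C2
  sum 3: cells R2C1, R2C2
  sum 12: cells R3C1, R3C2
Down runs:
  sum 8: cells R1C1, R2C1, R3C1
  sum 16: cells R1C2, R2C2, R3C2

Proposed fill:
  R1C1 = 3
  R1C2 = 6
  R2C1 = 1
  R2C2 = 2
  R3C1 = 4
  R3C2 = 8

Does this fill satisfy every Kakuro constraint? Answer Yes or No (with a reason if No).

Across: 3+6=9; 1+2=3; 4+8=12. Down: 3+1+4=8; 6+2+8=16. No digit repeats within any run.

Yes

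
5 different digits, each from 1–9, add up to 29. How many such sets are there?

5 distinct digits from 1–9 sum between 15 and 35.

8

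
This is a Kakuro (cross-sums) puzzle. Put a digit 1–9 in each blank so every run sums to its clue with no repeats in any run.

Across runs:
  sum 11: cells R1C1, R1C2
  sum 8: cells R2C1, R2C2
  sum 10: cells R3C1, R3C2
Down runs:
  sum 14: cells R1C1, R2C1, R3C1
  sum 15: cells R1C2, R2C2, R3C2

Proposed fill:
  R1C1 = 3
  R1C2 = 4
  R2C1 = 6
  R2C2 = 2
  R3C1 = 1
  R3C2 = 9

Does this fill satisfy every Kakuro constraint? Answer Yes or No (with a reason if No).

No — the down run R1C1–R3C1 sums to 10, not 14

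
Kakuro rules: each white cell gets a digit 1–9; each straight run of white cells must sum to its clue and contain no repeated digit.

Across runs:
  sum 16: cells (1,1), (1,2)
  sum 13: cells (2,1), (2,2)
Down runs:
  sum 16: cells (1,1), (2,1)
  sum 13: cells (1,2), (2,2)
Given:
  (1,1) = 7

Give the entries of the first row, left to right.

16 in 2 cells must be {7,9}.
(1,2) = 16 − 7 = 9 completes the 16 across.
(2,1) = 16 − 7 = 9 completes the 16 down.
(2,2) = 13 − 9 = 4 completes the 13 across.

7 9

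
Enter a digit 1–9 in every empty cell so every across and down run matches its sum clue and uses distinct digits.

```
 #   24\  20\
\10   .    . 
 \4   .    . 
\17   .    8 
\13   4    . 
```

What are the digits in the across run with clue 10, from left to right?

4 in 2 cells must be {1,3}; 17 in 2 cells must be {8,9}.
Given what's placed, R2C1 must be 3 to fit the 4 across and 24 down.
R2C2 = 4 − 3 = 1 completes the 4 across.
R3C1 = 17 − 8 = 9 completes the 17 across.
R4C2 = 13 − 4 = 9 completes the 13 across.
R1C1 = 24 − 16 = 8 completes the 24 down.
R1C2 = 10 − 8 = 2 completes the 10 across.

8 2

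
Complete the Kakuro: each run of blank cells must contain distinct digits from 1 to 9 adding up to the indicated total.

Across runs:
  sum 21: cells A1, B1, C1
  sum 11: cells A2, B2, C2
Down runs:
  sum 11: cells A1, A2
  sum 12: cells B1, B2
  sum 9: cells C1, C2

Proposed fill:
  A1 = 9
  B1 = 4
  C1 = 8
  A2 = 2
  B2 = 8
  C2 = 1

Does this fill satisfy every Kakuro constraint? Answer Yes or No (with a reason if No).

Across: 9+4+8=21; 2+8+1=11. Down: 9+2=11; 4+8=12; 8+1=9. No digit repeats within any run.

Yes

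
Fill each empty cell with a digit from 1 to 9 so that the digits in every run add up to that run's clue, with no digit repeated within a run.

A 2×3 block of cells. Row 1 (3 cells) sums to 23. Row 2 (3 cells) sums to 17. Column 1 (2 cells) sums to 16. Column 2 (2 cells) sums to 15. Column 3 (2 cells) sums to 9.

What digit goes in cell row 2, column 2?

9

23 in 3 cells must be {6,8,9}; 16 in 2 cells must be {7,9}.
The 23 across and the 16 down share only 9, so (1,1) = 9.
(2,1) = 16 − 9 = 7 completes the 16 down.
Nothing is forced directly, so branch on (1,2), whose candidates are 6 or 8. If (1,2) = 8: that forces (1,3) = 6, after which (2,2) would have to be in {1,2,4,6,8,9} for the 17 across but in {7} for the 15 down — contradiction. So (1,2) = 6.
(1,3) = 23 − 15 = 8 completes the 23 across.
(2,2) = 15 − 6 = 9 completes the 15 down.
(2,3) = 17 − 16 = 1 completes the 17 across.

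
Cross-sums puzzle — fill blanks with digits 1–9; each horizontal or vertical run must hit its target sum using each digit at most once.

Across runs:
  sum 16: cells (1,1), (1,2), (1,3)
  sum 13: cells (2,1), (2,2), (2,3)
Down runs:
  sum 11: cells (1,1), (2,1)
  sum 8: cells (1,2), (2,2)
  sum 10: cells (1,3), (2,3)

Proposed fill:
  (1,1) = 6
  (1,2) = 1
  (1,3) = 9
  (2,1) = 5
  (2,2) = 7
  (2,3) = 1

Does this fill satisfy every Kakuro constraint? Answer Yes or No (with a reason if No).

Yes

Across: 6+1+9=16; 5+7+1=13. Down: 6+5=11; 1+7=8; 9+1=10. No digit repeats within any run.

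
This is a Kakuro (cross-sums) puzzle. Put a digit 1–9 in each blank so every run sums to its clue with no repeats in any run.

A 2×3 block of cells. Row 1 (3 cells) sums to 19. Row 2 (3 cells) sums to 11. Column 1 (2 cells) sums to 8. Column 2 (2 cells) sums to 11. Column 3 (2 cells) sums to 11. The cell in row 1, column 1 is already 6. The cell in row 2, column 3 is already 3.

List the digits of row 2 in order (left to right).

2 6 3

(1,3) = 11 − 3 = 8 completes the 11 down.
(2,1) = 8 − 6 = 2 completes the 8 down.
(2,2) = 11 − 5 = 6 completes the 11 across.
(1,2) = 19 − 14 = 5 completes the 19 across.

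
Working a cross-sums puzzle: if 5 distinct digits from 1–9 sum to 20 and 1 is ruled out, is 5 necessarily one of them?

Yes

The only way to make 20 from 5 distinct digits under that restriction is {2,3,4,5,6}, which contains 5.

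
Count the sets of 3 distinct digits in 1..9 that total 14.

8

3 distinct digits from 1–9 sum between 6 and 24.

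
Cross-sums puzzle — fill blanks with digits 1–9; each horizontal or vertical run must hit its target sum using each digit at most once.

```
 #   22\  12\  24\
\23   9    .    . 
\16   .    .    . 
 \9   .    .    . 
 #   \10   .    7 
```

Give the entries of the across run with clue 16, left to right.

23 in 3 cells must be {6,8,9}.
R1C2 = 6: the only remaining digit allowed by both the 23 across and the 12 down.
R1C3 = 23 − 15 = 8 completes the 23 across.
R4C2 = 10 − 7 = 3 completes the 10 across.
Nothing is forced directly, so branch on R3C1, whose candidates are 5 or 6. If R3C1 = 6: that forces R2C1 = 7, R2C2 = 1, after which R2C3 would have to be in {8} for the 16 across but in {3,4,5,6} for the 24 down — contradiction. So R3C1 = 5.
R2C1 = 22 − 14 = 8 completes the 22 down.
Given what's placed, R3C2 must be 1 to fit the 9 across and 12 down.
R3C3 = 9 − 6 = 3 completes the 9 across.
R2C2 = 12 − 10 = 2 completes the 12 down.
R2C3 = 16 − 10 = 6 completes the 16 across.

8 2 6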